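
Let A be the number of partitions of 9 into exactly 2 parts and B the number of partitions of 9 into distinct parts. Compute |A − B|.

4

Partitions of 9 into exactly 2 parts: 4.
Partitions of 9 into distinct parts: 8.
|4 − 8| = 4.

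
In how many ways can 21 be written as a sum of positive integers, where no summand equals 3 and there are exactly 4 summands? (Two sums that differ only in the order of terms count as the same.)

45

There are too many to list fully; the first 12 (by largest part) are:
1+1+1+18
1+1+2+17
1+2+2+16
1+1+4+15
2+2+2+15
1+1+5+14
1+2+4+14
1+1+6+13
1+2+5+13
2+2+4+13
1+1+7+12
1+2+6+12
…and 33 more, for 45 total.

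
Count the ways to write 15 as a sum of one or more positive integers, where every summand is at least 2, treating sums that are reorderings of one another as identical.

41

A partial list (first 12 by largest part):
15
13 + 2
12 + 3
11 + 4
11 + 2 + 2
10 + 5
10 + 3 + 2
9 + 6
9 + 4 + 2
9 + 3 + 3
9 + 2 + 2 + 2
8 + 7
…and 29 more, for 41 total.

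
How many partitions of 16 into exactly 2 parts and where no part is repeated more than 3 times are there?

8

Enumerating:
15 + 1
14 + 2
13 + 3
12 + 4
11 + 5
10 + 6
9 + 7
8 + 8
That's 8 in total.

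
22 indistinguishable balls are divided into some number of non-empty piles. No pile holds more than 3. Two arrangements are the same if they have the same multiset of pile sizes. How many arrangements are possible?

A partial list (first 12 by largest part):
3,3,3,3,3,3,3,1
3,3,3,3,3,3,2,2
3,3,3,3,3,3,2,1,1
3,3,3,3,3,3,1,1,1,1
3,3,3,3,3,2,2,2,1
3,3,3,3,3,2,2,1,1,1
3,3,3,3,3,2,1,1,1,1,1
3,3,3,3,3,1,1,1,1,1,1,1
3,3,3,3,2,2,2,2,2
3,3,3,3,2,2,2,2,1,1
3,3,3,3,2,2,2,1,1,1,1
3,3,3,3,2,2,1,1,1,1,1,1
…and 40 more, for 52 total.

52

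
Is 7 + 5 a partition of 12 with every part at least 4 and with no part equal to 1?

Yes

The parts sum to 12, and the condition 'every summand is at least 4' holds; the condition 'no summand equals 1' holds.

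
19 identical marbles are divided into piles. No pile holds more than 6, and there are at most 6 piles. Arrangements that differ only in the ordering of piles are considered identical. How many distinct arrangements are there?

55

A partial list (first 12 by largest part):
6+6+6+1
6+6+5+2
6+6+5+1+1
6+6+4+3
6+6+4+2+1
6+6+4+1+1+1
6+6+3+3+1
6+6+3+2+2
6+6+3+2+1+1
6+6+2+2+2+1
6+5+5+3
6+5+5+2+1
…and 43 more, for 55 total.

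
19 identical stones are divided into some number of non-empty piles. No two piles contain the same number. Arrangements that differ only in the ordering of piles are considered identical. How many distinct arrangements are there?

54

There are too many to list fully; the first 12 (by largest part) are:
19
18, 1
17, 2
16, 3
16, 2, 1
15, 4
15, 3, 1
14, 5
14, 4, 1
14, 3, 2
13, 6
13, 5, 1
…and 42 more, for 54 total.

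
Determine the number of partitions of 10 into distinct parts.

They are:
10
9 + 1
8 + 2
7 + 3
7 + 2 + 1
6 + 4
6 + 3 + 1
5 + 4 + 1
5 + 3 + 2
4 + 3 + 2 + 1
That's 10 in total.

10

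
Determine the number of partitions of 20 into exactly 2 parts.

Enumerating:
19, 1
18, 2
17, 3
16, 4
15, 5
14, 6
13, 7
12, 8
11, 9
10, 10

10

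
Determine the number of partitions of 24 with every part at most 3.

There are too many to list fully; the first 12 (by largest part) are:
3,3,3,3,3,3,3,3
1,2,3,3,3,3,3,3,3
1,1,1,3,3,3,3,3,3,3
2,2,2,3,3,3,3,3,3
1,1,2,2,3,3,3,3,3,3
1,1,1,1,2,3,3,3,3,3,3
1,1,1,1,1,1,3,3,3,3,3,3
1,2,2,2,2,3,3,3,3,3
1,1,1,2,2,2,3,3,3,3,3
1,1,1,1,1,2,2,3,3,3,3,3
1,1,1,1,1,1,1,2,3,3,3,3,3
1,1,1,1,1,1,1,1,1,3,3,3,3,3
…and 49 more, for 61 total.

61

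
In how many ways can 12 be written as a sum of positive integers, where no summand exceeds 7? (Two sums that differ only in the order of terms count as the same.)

A partial list (first 12 by largest part):
5,7
1,4,7
2,3,7
1,1,3,7
1,2,2,7
1,1,1,2,7
1,1,1,1,1,7
6,6
1,5,6
2,4,6
1,1,4,6
3,3,6
…and 53 more, for 65 total.

65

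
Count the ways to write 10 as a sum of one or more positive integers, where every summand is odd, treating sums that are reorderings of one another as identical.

10

The partitions of 10 that satisfy the conditions:
9 + 1
7 + 3
7 + 1 + 1 + 1
5 + 5
5 + 3 + 1 + 1
5 + 1 + 1 + 1 + 1 + 1
3 + 3 + 3 + 1
3 + 3 + 1 + 1 + 1 + 1
3 + 1 + 1 + 1 + 1 + 1 + 1 + 1
1 + 1 + 1 + 1 + 1 + 1 + 1 + 1 + 1 + 1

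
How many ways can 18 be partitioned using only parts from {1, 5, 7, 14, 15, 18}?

The partitions of 18 that satisfy the conditions:
18
15, 1, 1, 1
14, 1, 1, 1, 1
7, 7, 1, 1, 1, 1
7, 5, 5, 1
7, 5, 1, 1, 1, 1, 1, 1
7, 1, 1, 1, 1, 1, 1, 1, 1, 1, 1, 1
5, 5, 5, 1, 1, 1
5, 5, 1, 1, 1, 1, 1, 1, 1, 1
5, 1, 1, 1, 1, 1, 1, 1, 1, 1, 1, 1, 1, 1
1, 1, 1, 1, 1, 1, 1, 1, 1, 1, 1, 1, 1, 1, 1, 1, 1, 1

11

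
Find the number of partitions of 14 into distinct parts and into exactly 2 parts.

Enumerating:
13 + 1
12 + 2
11 + 3
10 + 4
9 + 5
8 + 6

6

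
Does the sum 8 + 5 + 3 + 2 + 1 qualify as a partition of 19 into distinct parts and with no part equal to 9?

Yes

The parts sum to 19, and the condition 'all summands are distinct' holds; the condition 'no summand equals 9' holds.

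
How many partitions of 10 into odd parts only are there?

10

The partitions of 10 that satisfy the conditions:
9 + 1
7 + 3
7 + 1 + 1 + 1
5 + 5
5 + 3 + 1 + 1
5 + 1 + 1 + 1 + 1 + 1
3 + 3 + 3 + 1
3 + 3 + 1 + 1 + 1 + 1
3 + 1 + 1 + 1 + 1 + 1 + 1 + 1
1 + 1 + 1 + 1 + 1 + 1 + 1 + 1 + 1 + 1
Counting gives 10.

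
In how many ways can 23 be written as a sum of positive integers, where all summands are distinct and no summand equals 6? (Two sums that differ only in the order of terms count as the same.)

Enumerating by decreasing first part gives 75 partitions in all.

75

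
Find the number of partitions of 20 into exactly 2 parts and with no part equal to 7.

9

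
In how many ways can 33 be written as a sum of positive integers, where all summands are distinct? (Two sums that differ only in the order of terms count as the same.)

448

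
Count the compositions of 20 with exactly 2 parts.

19

Place 1 bars in the 19 internal gaps of a row of 20 dots: C(19,1) = 19.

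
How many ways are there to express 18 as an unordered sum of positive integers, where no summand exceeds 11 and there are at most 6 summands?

170

Enumerating by decreasing first part gives 170 partitions in all.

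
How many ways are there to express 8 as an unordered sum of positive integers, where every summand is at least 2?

7

The partitions of 8 that satisfy the conditions:
8
6,2
5,3
4,4
4,2,2
3,3,2
2,2,2,2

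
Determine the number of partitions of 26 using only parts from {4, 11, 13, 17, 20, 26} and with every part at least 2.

3

Listing the qualifying partitions of 26:
26
13,13
4,11,11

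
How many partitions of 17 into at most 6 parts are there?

163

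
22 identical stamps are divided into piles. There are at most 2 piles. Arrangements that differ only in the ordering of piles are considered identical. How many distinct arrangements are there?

Listing the qualifying partitions of 22:
22
21, 1
20, 2
19, 3
18, 4
17, 5
16, 6
15, 7
14, 8
13, 9
12, 10
11, 11
Counting gives 12.

12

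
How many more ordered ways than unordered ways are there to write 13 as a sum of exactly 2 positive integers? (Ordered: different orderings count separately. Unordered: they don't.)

6

Compositions: C(12,1) = 12.
Partitions of 13 into exactly 2 parts: 6.
Difference: 12 − 6 = 6.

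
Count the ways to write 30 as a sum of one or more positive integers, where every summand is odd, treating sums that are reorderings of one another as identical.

296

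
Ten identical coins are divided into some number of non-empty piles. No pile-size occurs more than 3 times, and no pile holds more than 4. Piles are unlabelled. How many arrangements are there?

12

Enumerating:
4, 4, 2
4, 4, 1, 1
4, 3, 3
4, 3, 2, 1
4, 3, 1, 1, 1
4, 2, 2, 2
4, 2, 2, 1, 1
3, 3, 3, 1
3, 3, 2, 2
3, 3, 2, 1, 1
3, 2, 2, 2, 1
3, 2, 2, 1, 1, 1
Counting gives 12.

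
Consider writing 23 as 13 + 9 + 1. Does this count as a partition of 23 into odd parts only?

Yes

The parts sum to 23, and the condition 'every summand is odd' holds.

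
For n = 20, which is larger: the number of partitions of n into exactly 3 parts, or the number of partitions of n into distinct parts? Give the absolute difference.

Partitions of 20 into exactly 3 parts: 33.
Partitions of 20 into distinct parts: 64.
|33 − 64| = 31.

31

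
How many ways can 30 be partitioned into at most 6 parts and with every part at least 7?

They are:
30
23,7
22,8
21,9
20,10
19,11
18,12
17,13
16,14
16,7,7
15,15
15,8,7
14,9,7
14,8,8
13,10,7
13,9,8
12,11,7
12,10,8
12,9,9
11,11,8
11,10,9
10,10,10
9,7,7,7
8,8,7,7
That's 24 in total.

24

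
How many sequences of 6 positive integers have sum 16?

Equivalently, choose which 5 of the 15 gaps become plus signs: C(15,5) = 3003.

3003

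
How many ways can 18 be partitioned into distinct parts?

A partial list (first 12 by largest part):
18
17 + 1
16 + 2
15 + 3
15 + 2 + 1
14 + 4
14 + 3 + 1
13 + 5
13 + 4 + 1
13 + 3 + 2
12 + 6
12 + 5 + 1
…and 34 more, for 46 total.

46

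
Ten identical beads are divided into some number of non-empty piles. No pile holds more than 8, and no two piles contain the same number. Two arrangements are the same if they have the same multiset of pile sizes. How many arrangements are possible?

8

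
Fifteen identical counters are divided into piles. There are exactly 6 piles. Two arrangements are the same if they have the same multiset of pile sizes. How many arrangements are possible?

26

A partial list (first 12 by largest part):
1,1,1,1,1,10
1,1,1,1,2,9
1,1,1,1,3,8
1,1,1,2,2,8
1,1,1,1,4,7
1,1,1,2,3,7
1,1,2,2,2,7
1,1,1,1,5,6
1,1,1,2,4,6
1,1,1,3,3,6
1,1,2,2,3,6
1,2,2,2,2,6
…and 14 more, for 26 total.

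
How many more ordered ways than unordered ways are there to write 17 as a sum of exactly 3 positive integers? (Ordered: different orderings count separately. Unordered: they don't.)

Ordered (compositions into 3 parts): C(16,2) = 120.
Partitions of 17 into exactly 3 parts: 24.
Difference: 120 − 24 = 96.

96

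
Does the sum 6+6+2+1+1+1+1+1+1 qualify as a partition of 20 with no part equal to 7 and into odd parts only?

The parts sum to 20, and the condition 'every summand is odd' is violated.

No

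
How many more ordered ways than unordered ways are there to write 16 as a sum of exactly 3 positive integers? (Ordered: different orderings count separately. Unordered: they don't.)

84

Compositions: C(15,2) = 105.
Unordered (partitions into 3 parts): 21.
Difference: 105 − 21 = 84.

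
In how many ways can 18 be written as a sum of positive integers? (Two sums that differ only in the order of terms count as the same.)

385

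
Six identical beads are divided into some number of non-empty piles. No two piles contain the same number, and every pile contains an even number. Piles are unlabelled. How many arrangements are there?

Listing the qualifying partitions of 6:
6
2 + 4

2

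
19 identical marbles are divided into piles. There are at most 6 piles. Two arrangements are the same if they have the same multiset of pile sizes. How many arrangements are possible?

235

Counting exhaustively, 235 partitions satisfy the conditions.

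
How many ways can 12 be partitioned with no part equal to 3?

47

A partial list (first 12 by largest part):
12
1,11
2,10
1,1,10
1,2,9
1,1,1,9
4,8
2,2,8
1,1,2,8
1,1,1,1,8
5,7
1,4,7
…and 35 more, for 47 total.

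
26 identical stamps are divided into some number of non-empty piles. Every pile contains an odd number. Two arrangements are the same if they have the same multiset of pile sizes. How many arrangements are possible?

165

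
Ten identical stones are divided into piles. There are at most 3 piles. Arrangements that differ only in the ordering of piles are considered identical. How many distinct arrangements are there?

14

Enumerating:
10
1, 9
2, 8
1, 1, 8
3, 7
1, 2, 7
4, 6
1, 3, 6
2, 2, 6
5, 5
1, 4, 5
2, 3, 5
2, 4, 4
3, 3, 4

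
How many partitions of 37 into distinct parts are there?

A full systematic count gives 760.

760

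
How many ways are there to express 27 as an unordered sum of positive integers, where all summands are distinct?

Enumerating by decreasing first part gives 192 partitions in all.

192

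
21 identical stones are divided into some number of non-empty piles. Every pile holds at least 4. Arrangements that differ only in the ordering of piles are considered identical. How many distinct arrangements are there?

There are too many to list fully; the first 12 (by largest part) are:
21
4, 17
5, 16
6, 15
7, 14
8, 13
4, 4, 13
9, 12
4, 5, 12
10, 11
4, 6, 11
5, 5, 11
…and 15 more, for 27 total.

27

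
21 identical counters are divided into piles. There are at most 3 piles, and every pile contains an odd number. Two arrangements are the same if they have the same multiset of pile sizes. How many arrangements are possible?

13

They are:
21
1+1+19
1+3+17
1+5+15
3+3+15
1+7+13
3+5+13
1+9+11
3+7+11
5+5+11
3+9+9
5+7+9
7+7+7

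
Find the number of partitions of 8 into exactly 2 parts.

Listing the qualifying partitions of 8:
7, 1
6, 2
5, 3
4, 4
Counting gives 4.

4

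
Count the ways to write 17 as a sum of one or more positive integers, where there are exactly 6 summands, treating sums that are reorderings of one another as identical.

44

There are too many to list fully; the first 12 (by largest part) are:
12, 1, 1, 1, 1, 1
11, 2, 1, 1, 1, 1
10, 3, 1, 1, 1, 1
10, 2, 2, 1, 1, 1
9, 4, 1, 1, 1, 1
9, 3, 2, 1, 1, 1
9, 2, 2, 2, 1, 1
8, 5, 1, 1, 1, 1
8, 4, 2, 1, 1, 1
8, 3, 3, 1, 1, 1
8, 3, 2, 2, 1, 1
8, 2, 2, 2, 2, 1
…and 32 more, for 44 total.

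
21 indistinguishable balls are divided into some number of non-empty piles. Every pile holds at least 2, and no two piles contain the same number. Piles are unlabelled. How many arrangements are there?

41

There are too many to list fully; the first 12 (by largest part) are:
21
19, 2
18, 3
17, 4
16, 5
16, 3, 2
15, 6
15, 4, 2
14, 7
14, 5, 2
14, 4, 3
13, 8
…and 29 more, for 41 total.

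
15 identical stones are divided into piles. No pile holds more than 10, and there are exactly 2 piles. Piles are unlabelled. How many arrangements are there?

3

The partitions of 15 that satisfy the conditions:
10, 5
9, 6
8, 7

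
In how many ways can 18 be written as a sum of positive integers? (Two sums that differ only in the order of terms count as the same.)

385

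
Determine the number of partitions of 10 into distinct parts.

10

Enumerating:
10
1 + 9
2 + 8
3 + 7
1 + 2 + 7
4 + 6
1 + 3 + 6
1 + 4 + 5
2 + 3 + 5
1 + 2 + 3 + 4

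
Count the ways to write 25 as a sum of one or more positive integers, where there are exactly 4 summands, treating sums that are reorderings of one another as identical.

120

There are 120 such partitions.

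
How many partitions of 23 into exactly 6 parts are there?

163

Enumerating by decreasing first part gives 163 partitions in all.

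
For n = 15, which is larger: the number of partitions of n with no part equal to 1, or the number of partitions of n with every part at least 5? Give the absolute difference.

Partitions of 15 with no part equal to 1: 41.
Partitions of 15 with every part at least 5: 5.
|41 − 5| = 36.

36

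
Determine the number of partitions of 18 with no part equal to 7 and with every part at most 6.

There are 199 such partitions.

199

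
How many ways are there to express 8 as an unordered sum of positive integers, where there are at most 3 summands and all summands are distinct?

6

They are:
8
7, 1
6, 2
5, 3
5, 2, 1
4, 3, 1
That's 6 in total.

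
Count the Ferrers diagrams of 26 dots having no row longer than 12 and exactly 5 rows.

150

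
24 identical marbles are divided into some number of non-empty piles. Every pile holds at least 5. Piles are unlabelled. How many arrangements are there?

There are too many to list fully; the first 12 (by largest part) are:
24
19 + 5
18 + 6
17 + 7
16 + 8
15 + 9
14 + 10
14 + 5 + 5
13 + 11
13 + 6 + 5
12 + 12
12 + 7 + 5
…and 14 more, for 26 total.

26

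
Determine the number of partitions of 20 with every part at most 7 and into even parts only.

Listing the qualifying partitions of 20:
6, 6, 6, 2
6, 6, 4, 4
6, 6, 4, 2, 2
6, 6, 2, 2, 2, 2
6, 4, 4, 4, 2
6, 4, 4, 2, 2, 2
6, 4, 2, 2, 2, 2, 2
6, 2, 2, 2, 2, 2, 2, 2
4, 4, 4, 4, 4
4, 4, 4, 4, 2, 2
4, 4, 4, 2, 2, 2, 2
4, 4, 2, 2, 2, 2, 2, 2
4, 2, 2, 2, 2, 2, 2, 2, 2
2, 2, 2, 2, 2, 2, 2, 2, 2, 2

14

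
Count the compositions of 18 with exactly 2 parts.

17

Place 1 bars in the 17 internal gaps of a row of 18 dots: C(17,1) = 17.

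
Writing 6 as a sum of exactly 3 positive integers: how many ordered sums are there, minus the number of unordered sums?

Ordered (compositions into 3 parts): C(5,2) = 10.
Unordered (partitions into 3 parts): 3.
Difference: 10 − 3 = 7.

7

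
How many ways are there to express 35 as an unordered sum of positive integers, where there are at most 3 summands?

Systematic enumeration (by largest part, then next-largest, …) yields 120.

120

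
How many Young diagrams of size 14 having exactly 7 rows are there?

Enumerating:
8,1,1,1,1,1,1
7,2,1,1,1,1,1
6,3,1,1,1,1,1
6,2,2,1,1,1,1
5,4,1,1,1,1,1
5,3,2,1,1,1,1
5,2,2,2,1,1,1
4,4,2,1,1,1,1
4,3,3,1,1,1,1
4,3,2,2,1,1,1
4,2,2,2,2,1,1
3,3,3,2,1,1,1
3,3,2,2,2,1,1
3,2,2,2,2,2,1
2,2,2,2,2,2,2
Counting gives 15.

15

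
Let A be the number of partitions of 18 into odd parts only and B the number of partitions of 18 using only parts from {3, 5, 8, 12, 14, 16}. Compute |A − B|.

42

Partitions of 18 into odd parts only: 46.
Partitions of 18 using only parts from {3, 5, 8, 12, 14, 16}: 4.
|46 − 4| = 42.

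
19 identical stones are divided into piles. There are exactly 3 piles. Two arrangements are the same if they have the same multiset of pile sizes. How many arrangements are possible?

30

There are too many to list fully; the first 12 (by largest part) are:
1+1+17
1+2+16
1+3+15
2+2+15
1+4+14
2+3+14
1+5+13
2+4+13
3+3+13
1+6+12
2+5+12
3+4+12
…and 18 more, for 30 total.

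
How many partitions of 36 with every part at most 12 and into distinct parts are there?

Counting exhaustively, 121 partitions satisfy the conditions.

121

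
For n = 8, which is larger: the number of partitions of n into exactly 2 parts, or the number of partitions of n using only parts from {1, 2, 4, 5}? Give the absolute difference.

7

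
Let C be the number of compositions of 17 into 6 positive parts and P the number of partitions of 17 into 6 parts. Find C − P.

4324

Ordered (compositions into 6 parts): C(16,5) = 4368.
Unordered (partitions into 6 parts): 44.
Difference: 4368 − 44 = 4324.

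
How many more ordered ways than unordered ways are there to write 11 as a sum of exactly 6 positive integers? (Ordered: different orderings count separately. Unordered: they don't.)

245

Compositions: C(10,5) = 252.
Partitions of 11 into exactly 6 parts: 7.
Difference: 252 − 7 = 245.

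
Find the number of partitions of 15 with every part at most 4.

54

A partial list (first 12 by largest part):
4, 4, 4, 3
4, 4, 4, 2, 1
4, 4, 4, 1, 1, 1
4, 4, 3, 3, 1
4, 4, 3, 2, 2
4, 4, 3, 2, 1, 1
4, 4, 3, 1, 1, 1, 1
4, 4, 2, 2, 2, 1
4, 4, 2, 2, 1, 1, 1
4, 4, 2, 1, 1, 1, 1, 1
4, 4, 1, 1, 1, 1, 1, 1, 1
4, 3, 3, 3, 2
…and 42 more, for 54 total.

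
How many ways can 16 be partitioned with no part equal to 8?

There are 209 such partitions.

209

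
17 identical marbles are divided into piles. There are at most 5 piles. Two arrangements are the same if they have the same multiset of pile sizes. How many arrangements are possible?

Counting exhaustively, 119 partitions satisfy the conditions.

119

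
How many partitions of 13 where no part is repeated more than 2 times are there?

44

There are too many to list fully; the first 12 (by largest part) are:
13
12 + 1
11 + 2
11 + 1 + 1
10 + 3
10 + 2 + 1
9 + 4
9 + 3 + 1
9 + 2 + 2
9 + 2 + 1 + 1
8 + 5
8 + 4 + 1
…and 32 more, for 44 total.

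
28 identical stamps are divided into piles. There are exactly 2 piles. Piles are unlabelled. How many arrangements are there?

Enumerating:
1, 27
2, 26
3, 25
4, 24
5, 23
6, 22
7, 21
8, 20
9, 19
10, 18
11, 17
12, 16
13, 15
14, 14
That's 14 in total.

14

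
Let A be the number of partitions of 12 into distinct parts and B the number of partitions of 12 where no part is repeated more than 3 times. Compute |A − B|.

Partitions of 12 into distinct parts: 15.
Partitions of 12 where no part is repeated more than 3 times: 50.
|15 − 50| = 35.

35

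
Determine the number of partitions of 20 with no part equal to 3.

Counting exhaustively, 330 partitions satisfy the conditions.

330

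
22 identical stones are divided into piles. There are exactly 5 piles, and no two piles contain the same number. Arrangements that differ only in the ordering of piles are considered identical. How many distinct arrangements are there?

13

They are:
12,4,3,2,1
11,5,3,2,1
10,6,3,2,1
10,5,4,2,1
9,7,3,2,1
9,6,4,2,1
9,5,4,3,1
8,7,4,2,1
8,6,5,2,1
8,6,4,3,1
8,5,4,3,2
7,6,5,3,1
7,6,4,3,2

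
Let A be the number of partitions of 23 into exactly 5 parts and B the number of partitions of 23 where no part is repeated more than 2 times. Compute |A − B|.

214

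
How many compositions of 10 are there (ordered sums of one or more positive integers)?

512

There are 9 gaps and each independently is a cut or not, giving 2^9 = 512.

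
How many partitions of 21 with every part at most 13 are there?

747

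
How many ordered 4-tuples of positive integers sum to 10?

By stars and bars with positive parts, the count is C(9,3) = 84.

84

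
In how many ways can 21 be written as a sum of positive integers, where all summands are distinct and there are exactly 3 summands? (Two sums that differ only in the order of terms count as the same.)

27

There are too many to list fully; the first 12 (by largest part) are:
18,2,1
17,3,1
16,4,1
16,3,2
15,5,1
15,4,2
14,6,1
14,5,2
14,4,3
13,7,1
13,6,2
13,5,3
…and 15 more, for 27 total.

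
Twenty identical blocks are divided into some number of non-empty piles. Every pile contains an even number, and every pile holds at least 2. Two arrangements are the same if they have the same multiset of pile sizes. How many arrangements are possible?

42

A partial list (first 12 by largest part):
20
2 + 18
4 + 16
2 + 2 + 16
6 + 14
2 + 4 + 14
2 + 2 + 2 + 14
8 + 12
2 + 6 + 12
4 + 4 + 12
2 + 2 + 4 + 12
2 + 2 + 2 + 2 + 12
…and 30 more, for 42 total.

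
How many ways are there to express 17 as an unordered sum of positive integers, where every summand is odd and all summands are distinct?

5

Enumerating:
17
13, 3, 1
11, 5, 1
9, 7, 1
9, 5, 3
That's 5 in total.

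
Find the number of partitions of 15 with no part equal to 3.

Systematic enumeration (by largest part, then next-largest, …) yields 99.

99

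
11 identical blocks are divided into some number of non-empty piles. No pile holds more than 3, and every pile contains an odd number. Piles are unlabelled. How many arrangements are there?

4

They are:
3 + 3 + 3 + 1 + 1
3 + 3 + 1 + 1 + 1 + 1 + 1
3 + 1 + 1 + 1 + 1 + 1 + 1 + 1 + 1
1 + 1 + 1 + 1 + 1 + 1 + 1 + 1 + 1 + 1 + 1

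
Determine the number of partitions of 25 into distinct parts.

142

Systematic enumeration (by largest part, then next-largest, …) yields 142.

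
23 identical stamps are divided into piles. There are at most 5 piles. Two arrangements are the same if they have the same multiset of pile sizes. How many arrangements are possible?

Counting exhaustively, 291 partitions satisfy the conditions.

291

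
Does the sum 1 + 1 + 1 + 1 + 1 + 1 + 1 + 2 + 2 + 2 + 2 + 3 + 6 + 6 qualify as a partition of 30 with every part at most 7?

Yes

The parts sum to 30, and the condition 'no summand exceeds 7' holds.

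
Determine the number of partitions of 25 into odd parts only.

There are 142 such partitions.

142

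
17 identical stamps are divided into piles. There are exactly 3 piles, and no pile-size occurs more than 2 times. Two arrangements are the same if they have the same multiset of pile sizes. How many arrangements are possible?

24

The partitions of 17 that satisfy the conditions:
15+1+1
14+2+1
13+3+1
13+2+2
12+4+1
12+3+2
11+5+1
11+4+2
11+3+3
10+6+1
10+5+2
10+4+3
9+7+1
9+6+2
9+5+3
9+4+4
8+8+1
8+7+2
8+6+3
8+5+4
7+7+3
7+6+4
7+5+5
6+6+5
That's 24 in total.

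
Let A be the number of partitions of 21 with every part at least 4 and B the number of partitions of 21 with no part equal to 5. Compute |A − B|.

534

Partitions of 21 with every part at least 4: 27.
Partitions of 21 with no part equal to 5: 561.
|27 − 561| = 534.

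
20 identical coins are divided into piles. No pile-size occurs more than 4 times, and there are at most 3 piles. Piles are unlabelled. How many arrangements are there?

44

There are too many to list fully; the first 12 (by largest part) are:
20
19 + 1
18 + 2
18 + 1 + 1
17 + 3
17 + 2 + 1
16 + 4
16 + 3 + 1
16 + 2 + 2
15 + 5
15 + 4 + 1
15 + 3 + 2
…and 32 more, for 44 total.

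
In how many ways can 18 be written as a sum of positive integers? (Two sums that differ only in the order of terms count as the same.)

385

Enumerating by decreasing first part gives 385 partitions in all.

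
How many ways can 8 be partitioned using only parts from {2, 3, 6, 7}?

They are:
6, 2
3, 3, 2
2, 2, 2, 2
Counting gives 3.

3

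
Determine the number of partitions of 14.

135

Direct enumeration gives 135 partitions.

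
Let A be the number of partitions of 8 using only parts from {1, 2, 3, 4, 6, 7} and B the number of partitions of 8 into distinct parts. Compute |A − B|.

12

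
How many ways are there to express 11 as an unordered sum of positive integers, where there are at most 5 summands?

37

There are too many to list fully; the first 12 (by largest part) are:
11
10, 1
9, 2
9, 1, 1
8, 3
8, 2, 1
8, 1, 1, 1
7, 4
7, 3, 1
7, 2, 2
7, 2, 1, 1
7, 1, 1, 1, 1
…and 25 more, for 37 total.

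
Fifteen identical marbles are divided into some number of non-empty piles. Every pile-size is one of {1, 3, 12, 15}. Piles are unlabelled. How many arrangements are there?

They are:
15
12, 3
12, 1, 1, 1
3, 3, 3, 3, 3
3, 3, 3, 3, 1, 1, 1
3, 3, 3, 1, 1, 1, 1, 1, 1
3, 3, 1, 1, 1, 1, 1, 1, 1, 1, 1
3, 1, 1, 1, 1, 1, 1, 1, 1, 1, 1, 1, 1
1, 1, 1, 1, 1, 1, 1, 1, 1, 1, 1, 1, 1, 1, 1

9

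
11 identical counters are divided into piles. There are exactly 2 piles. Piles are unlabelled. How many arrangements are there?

Listing the qualifying partitions of 11:
10+1
9+2
8+3
7+4
6+5

5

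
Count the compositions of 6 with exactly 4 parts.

10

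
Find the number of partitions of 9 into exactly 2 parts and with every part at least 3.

The partitions of 9 that satisfy the conditions:
6,3
5,4
That's 2 in total.

2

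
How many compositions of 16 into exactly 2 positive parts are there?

Place 1 bars in the 15 internal gaps of a row of 16 dots: C(15,1) = 15.

15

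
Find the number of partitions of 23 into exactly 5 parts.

141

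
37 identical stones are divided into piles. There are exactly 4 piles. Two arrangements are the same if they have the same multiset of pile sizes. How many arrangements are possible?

378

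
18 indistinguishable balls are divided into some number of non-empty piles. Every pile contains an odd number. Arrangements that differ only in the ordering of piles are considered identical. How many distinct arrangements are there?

There are too many to list fully; the first 12 (by largest part) are:
17+1
15+3
15+1+1+1
13+5
13+3+1+1
13+1+1+1+1+1
11+7
11+5+1+1
11+3+3+1
11+3+1+1+1+1
11+1+1+1+1+1+1+1
9+9
…and 34 more, for 46 total.

46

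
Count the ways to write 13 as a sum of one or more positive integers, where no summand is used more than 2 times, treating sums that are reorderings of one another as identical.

There are too many to list fully; the first 12 (by largest part) are:
13
12,1
11,2
11,1,1
10,3
10,2,1
9,4
9,3,1
9,2,2
9,2,1,1
8,5
8,4,1
…and 32 more, for 44 total.

44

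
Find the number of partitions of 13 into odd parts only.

18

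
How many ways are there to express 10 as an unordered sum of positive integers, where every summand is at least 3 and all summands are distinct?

3

Listing the qualifying partitions of 10:
10
7+3
6+4
Counting gives 3.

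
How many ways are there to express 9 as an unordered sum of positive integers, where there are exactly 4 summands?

Listing the qualifying partitions of 9:
6,1,1,1
5,2,1,1
4,3,1,1
4,2,2,1
3,3,2,1
3,2,2,2

6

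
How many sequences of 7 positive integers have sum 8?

Equivalently, choose which 6 of the 7 gaps become plus signs: C(7,6) = 7.

7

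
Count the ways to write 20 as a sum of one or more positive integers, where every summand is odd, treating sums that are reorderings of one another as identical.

64

There are too many to list fully; the first 12 (by largest part) are:
19 + 1
17 + 3
17 + 1 + 1 + 1
15 + 5
15 + 3 + 1 + 1
15 + 1 + 1 + 1 + 1 + 1
13 + 7
13 + 5 + 1 + 1
13 + 3 + 3 + 1
13 + 3 + 1 + 1 + 1 + 1
13 + 1 + 1 + 1 + 1 + 1 + 1 + 1
11 + 9
…and 52 more, for 64 total.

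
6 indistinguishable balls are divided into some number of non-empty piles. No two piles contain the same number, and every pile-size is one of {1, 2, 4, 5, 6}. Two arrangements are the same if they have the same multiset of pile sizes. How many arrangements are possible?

Enumerating:
6
5, 1
4, 2
That's 3 in total.

3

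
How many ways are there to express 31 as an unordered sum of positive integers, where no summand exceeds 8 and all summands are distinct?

3

Listing the qualifying partitions of 31:
8,7,6,5,4,1
8,7,6,5,3,2
8,7,6,4,3,2,1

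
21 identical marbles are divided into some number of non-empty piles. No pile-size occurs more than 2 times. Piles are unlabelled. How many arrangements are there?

Counting exhaustively, 243 partitions satisfy the conditions.

243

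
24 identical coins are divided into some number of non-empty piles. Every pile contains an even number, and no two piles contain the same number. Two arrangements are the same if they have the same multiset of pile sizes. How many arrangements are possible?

Enumerating:
24
22+2
20+4
18+6
18+4+2
16+8
16+6+2
14+10
14+8+2
14+6+4
12+10+2
12+8+4
12+6+4+2
10+8+6
10+8+4+2

15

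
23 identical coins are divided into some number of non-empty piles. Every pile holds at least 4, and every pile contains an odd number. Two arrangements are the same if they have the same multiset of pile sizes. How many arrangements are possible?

Listing the qualifying partitions of 23:
23
13 + 5 + 5
11 + 7 + 5
9 + 9 + 5
9 + 7 + 7
Counting gives 5.

5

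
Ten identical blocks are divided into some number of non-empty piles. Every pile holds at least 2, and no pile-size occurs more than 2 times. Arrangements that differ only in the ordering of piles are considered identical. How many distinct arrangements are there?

The partitions of 10 that satisfy the conditions:
10
2, 8
3, 7
4, 6
2, 2, 6
5, 5
2, 3, 5
2, 4, 4
3, 3, 4
2, 2, 3, 3
Counting gives 10.

10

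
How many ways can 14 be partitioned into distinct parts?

The partitions of 14 that satisfy the conditions:
14
1 + 13
2 + 12
3 + 11
1 + 2 + 11
4 + 10
1 + 3 + 10
5 + 9
1 + 4 + 9
2 + 3 + 9
6 + 8
1 + 5 + 8
2 + 4 + 8
1 + 2 + 3 + 8
1 + 6 + 7
2 + 5 + 7
3 + 4 + 7
1 + 2 + 4 + 7
3 + 5 + 6
1 + 2 + 5 + 6
1 + 3 + 4 + 6
2 + 3 + 4 + 5
Counting gives 22.

22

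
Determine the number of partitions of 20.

627

A full systematic count gives 627.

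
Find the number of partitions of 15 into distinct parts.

27

There are too many to list fully; the first 12 (by largest part) are:
15
14,1
13,2
12,3
12,2,1
11,4
11,3,1
10,5
10,4,1
10,3,2
9,6
9,5,1
…and 15 more, for 27 total.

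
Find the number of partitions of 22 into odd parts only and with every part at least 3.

They are:
19+3
17+5
15+7
13+9
13+3+3+3
11+11
11+5+3+3
9+7+3+3
9+5+5+3
7+7+5+3
7+5+5+5
7+3+3+3+3+3
5+5+3+3+3+3
Counting gives 13.

13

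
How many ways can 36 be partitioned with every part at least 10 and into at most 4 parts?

17

Enumerating:
36
26,10
25,11
24,12
23,13
22,14
21,15
20,16
19,17
18,18
16,10,10
15,11,10
14,12,10
14,11,11
13,13,10
13,12,11
12,12,12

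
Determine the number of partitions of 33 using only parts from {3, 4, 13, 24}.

The partitions of 33 that satisfy the conditions:
24,3,3,3
13,13,4,3
13,4,4,4,4,4
13,4,4,3,3,3,3
4,4,4,4,4,4,3,3,3
4,4,4,3,3,3,3,3,3,3
3,3,3,3,3,3,3,3,3,3,3
That's 7 in total.

7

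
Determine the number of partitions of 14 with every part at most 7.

105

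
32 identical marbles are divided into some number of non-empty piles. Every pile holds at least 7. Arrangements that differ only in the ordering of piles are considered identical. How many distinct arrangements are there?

32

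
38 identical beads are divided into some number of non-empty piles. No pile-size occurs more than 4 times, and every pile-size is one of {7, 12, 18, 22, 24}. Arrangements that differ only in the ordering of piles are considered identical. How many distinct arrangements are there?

2

Enumerating:
24+7+7
12+12+7+7
That's 2 in total.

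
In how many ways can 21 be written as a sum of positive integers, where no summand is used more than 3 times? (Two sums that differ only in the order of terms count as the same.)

Direct enumeration gives 395 partitions.

395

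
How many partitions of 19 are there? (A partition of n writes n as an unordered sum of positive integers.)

490

There are 490 such partitions.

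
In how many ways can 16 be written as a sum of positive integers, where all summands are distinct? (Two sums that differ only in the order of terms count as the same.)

A partial list (first 12 by largest part):
16
15+1
14+2
13+3
13+2+1
12+4
12+3+1
11+5
11+4+1
11+3+2
10+6
10+5+1
…and 20 more, for 32 total.

32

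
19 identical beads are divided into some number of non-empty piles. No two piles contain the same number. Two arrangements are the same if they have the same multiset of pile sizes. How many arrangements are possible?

54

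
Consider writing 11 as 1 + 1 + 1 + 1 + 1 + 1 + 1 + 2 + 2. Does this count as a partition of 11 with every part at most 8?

Yes

The parts sum to 11, and the condition 'no summand exceeds 8' holds.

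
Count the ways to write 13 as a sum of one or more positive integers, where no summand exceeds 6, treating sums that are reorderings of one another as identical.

Systematic enumeration (by largest part, then next-largest, …) yields 71.

71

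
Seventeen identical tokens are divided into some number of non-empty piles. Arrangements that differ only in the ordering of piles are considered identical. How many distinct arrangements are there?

297

Enumerating by decreasing first part gives 297 partitions in all.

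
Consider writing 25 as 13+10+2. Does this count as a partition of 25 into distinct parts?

Yes

The parts sum to 25, and the condition 'all summands are distinct' holds.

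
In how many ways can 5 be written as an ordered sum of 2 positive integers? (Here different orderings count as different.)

4

A composition of 5 into 2 positive parts is chosen by placing 1 dividers among the 4 gaps between 5 units: C(4,1) = 4.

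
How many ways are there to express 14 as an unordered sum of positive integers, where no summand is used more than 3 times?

82

Enumerating by decreasing first part gives 82 partitions in all.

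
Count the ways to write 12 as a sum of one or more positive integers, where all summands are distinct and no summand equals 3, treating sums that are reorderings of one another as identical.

10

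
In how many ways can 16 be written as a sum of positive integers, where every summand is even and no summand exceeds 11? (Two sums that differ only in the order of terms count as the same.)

Enumerating:
6, 10
2, 4, 10
2, 2, 2, 10
8, 8
2, 6, 8
4, 4, 8
2, 2, 4, 8
2, 2, 2, 2, 8
4, 6, 6
2, 2, 6, 6
2, 4, 4, 6
2, 2, 2, 4, 6
2, 2, 2, 2, 2, 6
4, 4, 4, 4
2, 2, 4, 4, 4
2, 2, 2, 2, 4, 4
2, 2, 2, 2, 2, 2, 4
2, 2, 2, 2, 2, 2, 2, 2

18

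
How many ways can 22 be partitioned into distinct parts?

89

Direct enumeration gives 89 partitions.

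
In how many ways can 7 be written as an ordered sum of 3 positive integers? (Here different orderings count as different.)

A composition of 7 into 3 positive parts is chosen by placing 2 dividers among the 6 gaps between 7 units: C(6,2) = 15.

15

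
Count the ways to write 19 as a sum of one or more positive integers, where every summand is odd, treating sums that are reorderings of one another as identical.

54

There are too many to list fully; the first 12 (by largest part) are:
19
17 + 1 + 1
15 + 3 + 1
15 + 1 + 1 + 1 + 1
13 + 5 + 1
13 + 3 + 3
13 + 3 + 1 + 1 + 1
13 + 1 + 1 + 1 + 1 + 1 + 1
11 + 7 + 1
11 + 5 + 3
11 + 5 + 1 + 1 + 1
11 + 3 + 3 + 1 + 1
…and 42 more, for 54 total.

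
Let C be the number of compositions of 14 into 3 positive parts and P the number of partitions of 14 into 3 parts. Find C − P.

62

Compositions: C(13,2) = 78.
Partitions of 14 into exactly 3 parts: 16.
Difference: 78 − 16 = 62.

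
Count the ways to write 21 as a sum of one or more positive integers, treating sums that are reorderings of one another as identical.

Systematic enumeration (by largest part, then next-largest, …) yields 792.

792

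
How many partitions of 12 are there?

Counting exhaustively, 77 partitions satisfy the conditions.

77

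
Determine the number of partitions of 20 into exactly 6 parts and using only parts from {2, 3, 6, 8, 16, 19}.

Listing the qualifying partitions of 20:
8+3+3+2+2+2
6+6+2+2+2+2
6+3+3+3+3+2
Counting gives 3.

3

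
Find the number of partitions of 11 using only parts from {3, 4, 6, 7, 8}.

3

Listing the qualifying partitions of 11:
8, 3
7, 4
4, 4, 3
Counting gives 3.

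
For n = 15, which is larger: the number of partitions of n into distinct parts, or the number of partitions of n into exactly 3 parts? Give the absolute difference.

8

Partitions of 15 into distinct parts: 27.
Partitions of 15 into exactly 3 parts: 19.
|27 − 19| = 8.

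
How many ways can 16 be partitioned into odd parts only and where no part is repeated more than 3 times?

16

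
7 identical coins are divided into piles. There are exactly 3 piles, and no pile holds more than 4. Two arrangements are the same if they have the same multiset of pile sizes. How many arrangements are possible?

3

The partitions of 7 that satisfy the conditions:
4 + 2 + 1
3 + 3 + 1
3 + 2 + 2
Counting gives 3.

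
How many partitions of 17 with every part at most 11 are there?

278

A full systematic count gives 278.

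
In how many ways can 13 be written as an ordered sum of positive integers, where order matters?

4096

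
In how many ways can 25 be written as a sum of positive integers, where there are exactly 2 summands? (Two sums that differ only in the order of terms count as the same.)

12

Listing the qualifying partitions of 25:
24+1
23+2
22+3
21+4
20+5
19+6
18+7
17+8
16+9
15+10
14+11
13+12
That's 12 in total.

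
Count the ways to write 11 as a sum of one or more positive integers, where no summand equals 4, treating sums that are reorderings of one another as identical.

There are too many to list fully; the first 12 (by largest part) are:
11
10 + 1
9 + 2
9 + 1 + 1
8 + 3
8 + 2 + 1
8 + 1 + 1 + 1
7 + 3 + 1
7 + 2 + 2
7 + 2 + 1 + 1
7 + 1 + 1 + 1 + 1
6 + 5
…and 29 more, for 41 total.

41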